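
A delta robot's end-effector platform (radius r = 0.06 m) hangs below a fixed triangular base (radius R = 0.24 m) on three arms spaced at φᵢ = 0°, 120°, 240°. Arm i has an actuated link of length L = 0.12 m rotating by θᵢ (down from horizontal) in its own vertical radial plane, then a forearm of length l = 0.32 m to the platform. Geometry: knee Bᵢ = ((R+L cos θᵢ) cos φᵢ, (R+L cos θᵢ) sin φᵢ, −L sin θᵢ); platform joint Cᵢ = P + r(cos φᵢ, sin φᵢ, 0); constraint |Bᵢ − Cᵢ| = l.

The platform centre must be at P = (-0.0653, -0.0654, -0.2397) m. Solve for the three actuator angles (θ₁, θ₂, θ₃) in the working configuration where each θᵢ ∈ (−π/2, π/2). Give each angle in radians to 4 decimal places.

arm 1 (φ=0.0°): x'=-0.0653, y'=-0.0654
  A=0.2453, B=-0.2397, C=(l²−L²−A²−y'²−z²)/(2L)=-0.1413
  √(A²+B²)=0.3430;  θ1 = -0.7739+1.9953 ≈ 1.2215
rotate P by −φ2: (-0.0240, 0.0893, -0.2397)
  A cos θ + B sin θ = C:  0.2040·cos θ + -0.2397·sin θ = -0.0793
  θ2 = atan2(B,A) + arccos(C/0.3147) = 0.9598
arm 3 (φ=240.0°): x'=0.0893, y'=-0.0239
  A cos θ + B sin θ = C:  0.0907·cos θ + -0.2397·sin θ = 0.0906
  θ3 = atan2(B,A) + arccos(C/0.2563) = 0.0004

θ₁ = 1.2215, θ₂ = 0.9598, θ₃ = 0.0004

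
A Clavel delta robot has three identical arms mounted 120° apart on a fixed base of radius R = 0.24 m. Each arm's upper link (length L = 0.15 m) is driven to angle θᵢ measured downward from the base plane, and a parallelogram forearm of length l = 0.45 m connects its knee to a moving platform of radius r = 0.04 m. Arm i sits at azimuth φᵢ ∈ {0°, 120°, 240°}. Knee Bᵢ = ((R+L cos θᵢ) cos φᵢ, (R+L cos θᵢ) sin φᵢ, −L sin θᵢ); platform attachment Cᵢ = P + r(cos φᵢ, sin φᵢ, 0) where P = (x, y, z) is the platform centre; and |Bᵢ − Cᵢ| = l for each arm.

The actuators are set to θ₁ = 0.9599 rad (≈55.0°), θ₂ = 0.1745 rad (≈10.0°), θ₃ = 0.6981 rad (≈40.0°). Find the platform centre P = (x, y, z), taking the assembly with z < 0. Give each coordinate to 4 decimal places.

(-0.0715, 0.0572, -0.3901)

φ1=0.0°: virtual centre (0.2860, 0.0000, -0.1229), radius l
arm 2 at φ=120.0°: (R−r)+L cos θ2 = 0.3477;  centre 2 = (-0.1739, 0.3011, -0.0260)
centre 3 = (0.3149·cos240.0°, 0.3149·sin240.0°, -0.0964) = (-0.1575, -0.2727, -0.0964)
eliminate P² terms by subtracting sphere 1 from 2 and 3
linear system: -0.9198x+0.6023y = 0.0247−0.1937z; -0.8870x+-0.5454y = 0.0115−0.0529z
Cramer: x(z) = -0.0197+0.1327z;  y(z) = 0.0109-0.1188z
sphere 1 gives Az²+Bz+C=0 with A=1.0317, B=0.1620, C=-0.0938;  B²−4AC=0.4134;  roots -0.3901, 0.2331;  negative root z = -0.3901
x = -0.0715, y = 0.0572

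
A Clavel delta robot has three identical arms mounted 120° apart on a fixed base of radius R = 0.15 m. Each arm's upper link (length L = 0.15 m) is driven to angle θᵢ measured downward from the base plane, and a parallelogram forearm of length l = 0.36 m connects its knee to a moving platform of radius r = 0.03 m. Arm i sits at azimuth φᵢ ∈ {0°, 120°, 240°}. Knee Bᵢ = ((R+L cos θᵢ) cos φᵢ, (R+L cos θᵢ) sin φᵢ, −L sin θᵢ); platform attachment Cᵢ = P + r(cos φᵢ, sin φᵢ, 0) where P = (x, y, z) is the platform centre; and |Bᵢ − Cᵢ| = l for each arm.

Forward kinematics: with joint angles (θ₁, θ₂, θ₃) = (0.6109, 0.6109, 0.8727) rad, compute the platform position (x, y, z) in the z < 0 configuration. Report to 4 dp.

arm 1 at φ=0.0°: e+L cos θ1 = 0.2429;  centre 1 = (0.2429, 0.0000, -0.0860)
arm 2 at φ=120.0°: e+L cos θ2 = 0.2429;  centre 2 = (-0.1214, 0.2103, -0.0860)
φ3=240.0°: virtual centre (-0.1082, -0.1874, -0.1149), radius l
|centre ₂|²−|centre ₁|² = 0.0000;  |centre ₃|²−|centre ₁|² = -0.0063
[-0.7286 0.4207 0.0000]·P = 0.0000;  [-0.7022 -0.3748 -0.0577]·P = -0.0063
det = 0.5685;  x = 0.0047+-0.0427z,  y = 0.0081+-0.0740z
quadratic in z: (1.0073)z²+(0.1912)z+(-0.0654)=0, √Δ=0.5478 → z ∈ {-0.3668, 0.1770}; z = -0.3668 (taking z<0)
x = 0.0204, y = 0.0353

(0.0204, 0.0353, -0.3668)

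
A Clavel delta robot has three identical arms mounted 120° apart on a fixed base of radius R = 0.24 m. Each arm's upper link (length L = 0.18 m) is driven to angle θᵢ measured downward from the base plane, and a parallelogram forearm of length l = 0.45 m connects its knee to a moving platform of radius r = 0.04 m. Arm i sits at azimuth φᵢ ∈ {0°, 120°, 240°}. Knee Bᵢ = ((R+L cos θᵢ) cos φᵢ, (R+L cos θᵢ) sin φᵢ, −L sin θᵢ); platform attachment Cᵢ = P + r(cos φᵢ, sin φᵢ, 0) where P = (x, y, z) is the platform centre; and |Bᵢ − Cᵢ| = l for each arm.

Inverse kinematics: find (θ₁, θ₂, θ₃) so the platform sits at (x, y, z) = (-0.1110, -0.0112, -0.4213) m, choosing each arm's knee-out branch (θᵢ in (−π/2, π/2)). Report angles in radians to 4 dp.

θ₁ = 1.2218, θ₂ = 0.6109, θ₃ = 0.5233

arm 1 (φ=0.0°): x'=-0.1110, y'=-0.0112
  A=0.3110, B=-0.4213, C=(l²−L²−A²−y'²−z²)/(2L)=-0.2896
  γ=atan2(-0.4213,0.3110)=-0.9349;  ψ=arccos(-0.5530)=2.1567;  θ1=γ+ψ≈1.2218
φ2=120.0° → target in arm frame (0.0458, 0.1017)
  A=0.1542, B=-0.4213, C=(l²−L²−A²−y'²−z²)/(2L)=-0.1153
  √(A²+B²)=0.4486;  θ2 = -1.2199+1.8308 ≈ 0.6109
arm 3 (φ=240.0°): x'=0.0652, y'=-0.0905
  e−x'=0.1348;  (l²−L²−(e−x')²−y'²−z²)/2L = -0.0938
  θ3 = atan2(B,A) + arccos(C/0.4423) = 0.5233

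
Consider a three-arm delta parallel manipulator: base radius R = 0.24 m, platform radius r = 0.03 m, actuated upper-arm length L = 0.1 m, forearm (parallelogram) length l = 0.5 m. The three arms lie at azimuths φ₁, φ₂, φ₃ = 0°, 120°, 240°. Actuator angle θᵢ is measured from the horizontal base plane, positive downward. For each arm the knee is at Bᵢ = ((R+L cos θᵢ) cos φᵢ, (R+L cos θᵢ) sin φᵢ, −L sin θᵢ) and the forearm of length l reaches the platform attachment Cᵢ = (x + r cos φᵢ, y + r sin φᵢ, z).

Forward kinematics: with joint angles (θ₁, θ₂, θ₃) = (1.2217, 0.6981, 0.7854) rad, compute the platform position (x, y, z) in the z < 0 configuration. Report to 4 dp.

(-0.0553, 0.0087, -0.4942)

O1 = (0.2442·cos0.0°, 0.2442·sin0.0°, -0.0940) = (0.2442, 0.0000, -0.0940)
φ2=120.0°: virtual centre (-0.1433, 0.2482, -0.0643), radius l
arm 3 at φ=240.0°: ρ3 = 0.2807;  O3 = (-0.1404, -0.2431, -0.0707)
subtract pairs → two planes through P
linear system: -0.7750x+0.4964y = 0.0178−0.0594z; -0.7691x+-0.4862y = 0.0153−0.0465z
Cramer: x(z) = -0.0214+0.0685z;  y(z) = 0.0024-0.0127z
into |P−O₁|² = l²: 1.0049z² + 0.1515z + -0.1706 = 0;  Δ = 0.7086;  z = -0.4942 or 0.3435 → z<0 root = -0.4942
x = -0.0553, y = 0.0087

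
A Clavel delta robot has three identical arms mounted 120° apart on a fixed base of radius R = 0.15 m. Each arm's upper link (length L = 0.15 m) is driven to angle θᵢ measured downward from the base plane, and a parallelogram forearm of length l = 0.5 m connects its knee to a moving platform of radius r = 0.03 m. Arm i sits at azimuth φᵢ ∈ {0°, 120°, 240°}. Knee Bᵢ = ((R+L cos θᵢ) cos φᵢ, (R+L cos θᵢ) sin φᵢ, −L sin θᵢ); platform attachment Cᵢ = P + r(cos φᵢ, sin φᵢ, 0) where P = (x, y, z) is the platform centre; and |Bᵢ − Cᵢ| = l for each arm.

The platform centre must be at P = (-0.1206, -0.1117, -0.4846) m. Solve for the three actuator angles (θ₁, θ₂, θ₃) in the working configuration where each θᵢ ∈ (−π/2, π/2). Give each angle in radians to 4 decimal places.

φ1=0.0° → target in arm frame (-0.1206, -0.1117)
  A=0.2406, B=-0.4846, C=(l²−L²−A²−y'²−z²)/(2L)=-0.2590
  √(A²+B²)=0.5410;  θ1 = -1.1100+2.0700 ≈ 0.9600
φ2=120.0° → target in arm frame (-0.0364, 0.1603)
  A=0.1564, B=-0.4846, C=(l²−L²−A²−y'²−z²)/(2L)=-0.1917
  γ=atan2(-0.4846,0.1564)=-1.2585;  ψ=arccos(-0.3764)=1.9567;  θ2=γ+ψ≈0.6982
arm 3 (φ=240.0°): x'=0.1570, y'=-0.0486
  A=-0.0370, B=-0.4846, C=(l²−L²−A²−y'²−z²)/(2L)=-0.0369
  θ3 = atan2(B,A) + arccos(C/0.4860) = -0.0003

θ₁ = 0.9600, θ₂ = 0.6982, θ₃ = -0.0003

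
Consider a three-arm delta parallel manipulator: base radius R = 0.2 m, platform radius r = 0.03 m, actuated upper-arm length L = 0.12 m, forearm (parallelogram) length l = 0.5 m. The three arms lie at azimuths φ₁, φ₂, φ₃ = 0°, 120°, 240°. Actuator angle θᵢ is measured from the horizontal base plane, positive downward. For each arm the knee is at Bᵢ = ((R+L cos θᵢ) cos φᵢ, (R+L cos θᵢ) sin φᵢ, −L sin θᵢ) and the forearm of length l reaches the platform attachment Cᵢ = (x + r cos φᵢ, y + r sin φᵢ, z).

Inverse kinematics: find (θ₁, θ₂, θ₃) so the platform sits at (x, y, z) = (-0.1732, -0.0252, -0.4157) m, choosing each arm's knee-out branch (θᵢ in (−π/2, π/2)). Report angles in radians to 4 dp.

arm 1 (φ=0.0°): x'=-0.1732, y'=-0.0252
  A=0.3432, B=-0.4157, C=(l²−L²−A²−y'²−z²)/(2L)=-0.2318
  √(A²+B²)=0.5391;  θ1 = -0.8806+2.0153 ≈ 1.1346
φ2=120.0° → target in arm frame (0.0648, 0.1626)
  A cos θ + B sin θ = C:  0.1052·cos θ + -0.4157·sin θ = 0.1054
  γ=atan2(-0.4157,0.1052)=-1.3229;  ψ=arccos(0.2457)=1.3226;  θ2=γ+ψ≈-0.0003
φ3=240.0° → target in arm frame (0.1084, -0.1374)
  A cos θ + B sin θ = C:  0.0616·cos θ + -0.4157·sin θ = 0.1672
  √(A²+B²)=0.4202;  θ3 = -1.4237+1.1616 ≈ -0.2621

θ₁ = 1.1346, θ₂ = -0.0003, θ₃ = -0.2621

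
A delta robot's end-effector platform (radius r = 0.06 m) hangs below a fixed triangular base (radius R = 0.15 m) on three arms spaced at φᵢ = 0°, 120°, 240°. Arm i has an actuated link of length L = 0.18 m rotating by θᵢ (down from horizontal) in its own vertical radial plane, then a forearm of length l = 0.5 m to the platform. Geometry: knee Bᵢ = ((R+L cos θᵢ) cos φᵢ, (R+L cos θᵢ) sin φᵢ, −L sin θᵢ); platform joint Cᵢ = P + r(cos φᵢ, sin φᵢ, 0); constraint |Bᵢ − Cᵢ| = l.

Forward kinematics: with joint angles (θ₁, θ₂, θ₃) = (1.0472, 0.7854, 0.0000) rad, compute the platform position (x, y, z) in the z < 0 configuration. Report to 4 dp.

centre 1 = (0.1800·cos0.0°, 0.1800·sin0.0°, -0.1559) = (0.1800, 0.0000, -0.1559)
centre 2 = (0.2173·cos120.0°, 0.2173·sin120.0°, -0.1273) = (-0.1086, 0.1882, -0.1273)
arm 3 at φ=240.0°: e+L cos θ3 = 0.2700;  centre 3 = (-0.1350, -0.2338, 0.0000)
eliminate P² terms by subtracting sphere 1 from 2 and 3
linear system: -0.5773x+0.3763y = 0.0067−0.0572z; -0.6300x+-0.4677y = 0.0162−0.3118z
Cramer: x(z) = -0.0182+0.2842z;  y(z) = -0.0101+0.2839z
quadratic in z: (1.1613)z²+(0.1934)z+(-0.1863)=0, √Δ=0.9502 → z ∈ {-0.4924, 0.3258}; z = -0.4924 (taking z<0)
x = -0.1581, y = -0.1499

(-0.1581, -0.1499, -0.4924)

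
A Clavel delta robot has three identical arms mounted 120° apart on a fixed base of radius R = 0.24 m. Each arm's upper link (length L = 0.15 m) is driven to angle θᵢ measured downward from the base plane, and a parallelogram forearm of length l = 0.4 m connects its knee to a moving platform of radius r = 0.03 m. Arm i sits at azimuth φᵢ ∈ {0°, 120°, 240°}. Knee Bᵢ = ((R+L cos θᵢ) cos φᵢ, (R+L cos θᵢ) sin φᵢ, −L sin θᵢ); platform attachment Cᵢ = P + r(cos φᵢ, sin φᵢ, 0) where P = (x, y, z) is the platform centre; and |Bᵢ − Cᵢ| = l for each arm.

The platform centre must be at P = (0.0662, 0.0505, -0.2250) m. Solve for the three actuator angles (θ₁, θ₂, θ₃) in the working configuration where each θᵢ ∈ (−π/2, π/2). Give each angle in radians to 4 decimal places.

θ₁ = -0.3495, θ₂ = 0.2617, θ₃ = 0.8730

φ1=0.0° → target in arm frame (0.0662, 0.0505)
  A cos θ + B sin θ = C:  0.1438·cos θ + -0.2250·sin θ = 0.2122
  √(A²+B²)=0.2670;  θ1 = -1.0021+0.6526 ≈ -0.3495
φ2=120.0° → target in arm frame (0.0106, -0.0826)
  A cos θ + B sin θ = C:  0.1994·cos θ + -0.2250·sin θ = 0.1344
  γ=atan2(-0.2250,0.1994)=-0.8457;  ψ=arccos(0.4470)=1.1074;  θ2=γ+ψ≈0.2617
arm 3 (φ=240.0°): x'=-0.0768, y'=0.0321
  A cos θ + B sin θ = C:  0.2868·cos θ + -0.2250·sin θ = 0.0119
  √(A²+B²)=0.3646;  θ3 = -0.6652+1.5381 ≈ 0.8730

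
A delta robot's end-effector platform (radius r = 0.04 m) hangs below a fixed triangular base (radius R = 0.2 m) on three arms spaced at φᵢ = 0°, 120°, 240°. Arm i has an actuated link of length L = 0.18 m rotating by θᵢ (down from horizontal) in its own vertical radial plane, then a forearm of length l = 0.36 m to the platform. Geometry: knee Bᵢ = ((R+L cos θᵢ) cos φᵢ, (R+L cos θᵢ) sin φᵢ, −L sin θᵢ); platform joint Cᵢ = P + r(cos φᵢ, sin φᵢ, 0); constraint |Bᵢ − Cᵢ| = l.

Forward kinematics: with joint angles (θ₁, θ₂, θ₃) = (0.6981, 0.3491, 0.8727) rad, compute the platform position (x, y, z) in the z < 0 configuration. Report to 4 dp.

arm 1 at φ=0.0°: e+L cos θ1 = 0.2979;  O1 = (0.2979, 0.0000, -0.1157)
φ2=120.0°: virtual centre (-0.1646, 0.2850, -0.0616), radius l
arm 3 at φ=240.0°: e+L cos θ3 = 0.2757;  O3 = (-0.1378, -0.2388, -0.1379)
|O₂|²−|O₁|² = 0.0100;  |O₃|²−|O₁|² = -0.0071
plane₁₂: -0.9249x+0.5701y+0.1083z = 0.0100
det = 0.9385;  x = -0.0008+0.0281z,  y = 0.0163+-0.1443z
into |P−O₁|² = l²: 1.0216z² + 0.2099z + -0.0267 = 0;  Δ = 0.1534;  z = -0.2944 or 0.0889 → z<0 root = -0.2944
x = -0.0091, y = 0.0588

(-0.0091, 0.0588, -0.2944)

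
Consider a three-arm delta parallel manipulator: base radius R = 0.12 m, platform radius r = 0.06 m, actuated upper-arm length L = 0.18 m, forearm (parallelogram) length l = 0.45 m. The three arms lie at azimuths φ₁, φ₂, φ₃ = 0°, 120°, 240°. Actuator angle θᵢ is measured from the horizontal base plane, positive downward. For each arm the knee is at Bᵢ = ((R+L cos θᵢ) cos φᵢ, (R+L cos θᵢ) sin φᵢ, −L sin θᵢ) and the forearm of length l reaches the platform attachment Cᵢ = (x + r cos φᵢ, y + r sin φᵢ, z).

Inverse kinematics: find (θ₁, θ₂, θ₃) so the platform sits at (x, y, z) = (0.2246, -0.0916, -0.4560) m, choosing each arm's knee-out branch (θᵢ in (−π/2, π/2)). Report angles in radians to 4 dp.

rotate P by −φ1: (0.2246, -0.0916, -0.4560)
  A=-0.1646, B=-0.4560, C=(l²−L²−A²−y'²−z²)/(2L)=-0.2037
  √(A²+B²)=0.4848;  θ1 = -1.9172+2.0044 ≈ 0.0872
φ2=120.0° → target in arm frame (-0.1916, -0.1487)
  e−x'=0.2516;  (l²−L²−(e−x')²−y'²−z²)/2L = -0.3424
  √(A²+B²)=0.5208;  θ2 = -1.0666+2.2882 ≈ 1.2217
rotate P by −φ3: (-0.0330, 0.2403, -0.4560)
  A cos θ + B sin θ = C:  0.0930·cos θ + -0.4560·sin θ = -0.2895
  θ3 = atan2(B,A) + arccos(C/0.4654) = 0.8726

θ₁ = 0.0872, θ₂ = 1.2217, θ₃ = 0.8726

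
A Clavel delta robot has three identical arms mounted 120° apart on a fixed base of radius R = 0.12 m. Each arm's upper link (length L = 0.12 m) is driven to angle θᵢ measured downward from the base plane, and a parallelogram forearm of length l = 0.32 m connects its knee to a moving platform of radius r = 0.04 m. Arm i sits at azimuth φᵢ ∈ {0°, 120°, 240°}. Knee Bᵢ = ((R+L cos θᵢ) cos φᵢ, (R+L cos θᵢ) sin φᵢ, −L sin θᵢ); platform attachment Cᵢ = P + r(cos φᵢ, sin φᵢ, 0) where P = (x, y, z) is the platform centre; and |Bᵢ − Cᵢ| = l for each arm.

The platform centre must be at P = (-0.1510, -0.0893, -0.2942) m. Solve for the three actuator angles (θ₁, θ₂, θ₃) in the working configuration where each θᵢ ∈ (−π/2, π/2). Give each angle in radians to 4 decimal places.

θ₁ = 1.3960, θ₂ = 0.7851, θ₃ = -0.0871

rotate P by −φ1: (-0.1510, -0.0893, -0.2942)
  A=0.2310, B=-0.2942, C=(l²−L²−A²−y'²−z²)/(2L)=-0.2495
  θ1 = atan2(B,A) + arccos(C/0.3741) = 1.3960
rotate P by −φ2: (-0.0018, 0.1754, -0.2942)
  A=0.0818, B=-0.2942, C=(l²−L²−A²−y'²−z²)/(2L)=-0.1501
  γ=atan2(-0.2942,0.0818)=-1.2995;  ψ=arccos(-0.4915)=2.0846;  θ2=γ+ψ≈0.7851
rotate P by −φ3: (0.1528, -0.0861, -0.2942)
  e−x'=-0.0728;  (l²−L²−(e−x')²−y'²−z²)/2L = -0.0470
  θ3 = atan2(B,A) + arccos(C/0.3031) = -0.0871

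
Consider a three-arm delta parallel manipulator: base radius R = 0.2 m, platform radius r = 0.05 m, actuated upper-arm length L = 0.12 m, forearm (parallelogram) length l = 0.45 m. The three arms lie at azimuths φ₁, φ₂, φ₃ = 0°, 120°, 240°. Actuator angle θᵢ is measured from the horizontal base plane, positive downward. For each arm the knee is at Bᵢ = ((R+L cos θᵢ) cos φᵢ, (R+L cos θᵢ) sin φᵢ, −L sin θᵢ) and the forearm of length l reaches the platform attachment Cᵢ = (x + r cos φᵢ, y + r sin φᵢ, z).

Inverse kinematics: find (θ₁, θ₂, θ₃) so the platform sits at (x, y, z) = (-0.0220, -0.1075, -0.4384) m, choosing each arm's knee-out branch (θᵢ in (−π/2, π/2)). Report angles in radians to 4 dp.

rotate P by −φ1: (-0.0220, -0.1075, -0.4384)
  e−x'=0.1720;  (l²−L²−(e−x')²−y'²−z²)/2L = -0.1885
  γ=atan2(-0.4384,0.1720)=-1.1969;  ψ=arccos(-0.4002)=1.9826;  θ1=γ+ψ≈0.7856
φ2=120.0° → target in arm frame (-0.0821, 0.0728)
  A cos θ + B sin θ = C:  0.2321·cos θ + -0.4384·sin θ = -0.2636
  θ2 = atan2(B,A) + arccos(C/0.4960) = 1.0472
φ3=240.0° → target in arm frame (0.1041, 0.0347)
  A=0.0459, B=-0.4384, C=(l²−L²−A²−y'²−z²)/(2L)=-0.0309
  γ=atan2(-0.4384,0.0459)=-1.4665;  ψ=arccos(-0.0700)=1.6409;  θ3=γ+ψ≈0.1744

θ₁ = 0.7856, θ₂ = 1.0472, θ₃ = 0.1744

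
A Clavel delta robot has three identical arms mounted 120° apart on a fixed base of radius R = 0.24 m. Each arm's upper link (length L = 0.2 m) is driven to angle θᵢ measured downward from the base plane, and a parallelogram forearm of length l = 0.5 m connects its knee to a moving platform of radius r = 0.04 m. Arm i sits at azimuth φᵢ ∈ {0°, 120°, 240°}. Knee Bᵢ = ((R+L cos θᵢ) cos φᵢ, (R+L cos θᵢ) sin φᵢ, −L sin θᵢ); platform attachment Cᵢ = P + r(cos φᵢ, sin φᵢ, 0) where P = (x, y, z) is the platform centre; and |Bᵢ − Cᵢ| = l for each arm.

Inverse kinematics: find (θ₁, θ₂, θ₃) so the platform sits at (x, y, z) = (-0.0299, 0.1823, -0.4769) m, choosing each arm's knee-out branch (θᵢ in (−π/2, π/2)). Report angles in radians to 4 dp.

φ1=0.0° → target in arm frame (-0.0299, 0.1823)
  e−x'=0.2299;  (l²−L²−(e−x')²−y'²−z²)/2L = -0.2588
  γ=atan2(-0.4769,0.2299)=-1.1216;  ψ=arccos(-0.4888)=2.0816;  θ1=γ+ψ≈0.9600
arm 2 (φ=120.0°): x'=0.1728, y'=-0.0653
  A cos θ + B sin θ = C:  0.0272·cos θ + -0.4769·sin θ = -0.0561
  √(A²+B²)=0.4777;  θ2 = -1.5139+1.6885 ≈ 0.1746
φ3=240.0° → target in arm frame (-0.1429, -0.1170)
  A=0.3429, B=-0.4769, C=(l²−L²−A²−y'²−z²)/(2L)=-0.3718
  √(A²+B²)=0.5874;  θ3 = -0.9474+2.2562 ≈ 1.3089

θ₁ = 0.9600, θ₂ = 0.1746, θ₃ = 1.3089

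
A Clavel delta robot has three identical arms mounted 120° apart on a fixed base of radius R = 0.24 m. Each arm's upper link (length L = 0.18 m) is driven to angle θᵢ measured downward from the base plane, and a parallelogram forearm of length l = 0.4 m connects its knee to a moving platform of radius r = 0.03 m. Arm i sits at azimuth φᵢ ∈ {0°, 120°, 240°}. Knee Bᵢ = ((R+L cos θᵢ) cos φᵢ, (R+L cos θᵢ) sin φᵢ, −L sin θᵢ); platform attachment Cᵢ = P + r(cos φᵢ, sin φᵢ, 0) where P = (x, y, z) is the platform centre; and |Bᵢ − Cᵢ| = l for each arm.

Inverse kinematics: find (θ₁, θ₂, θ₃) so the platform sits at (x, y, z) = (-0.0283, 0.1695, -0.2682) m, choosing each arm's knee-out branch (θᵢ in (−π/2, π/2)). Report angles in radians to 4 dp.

θ₁ = 0.9596, θ₂ = -0.3492, θ₃ = 1.3963

rotate P by −φ1: (-0.0283, 0.1695, -0.2682)
  e−x'=0.2383;  (l²−L²−(e−x')²−y'²−z²)/2L = -0.0829
  θ1 = atan2(B,A) + arccos(C/0.3588) = 0.9596
rotate P by −φ2: (0.1609, -0.0602, -0.2682)
  A=0.0491, B=-0.2682, C=(l²−L²−A²−y'²−z²)/(2L)=0.1379
  γ=atan2(-0.2682,0.0491)=-1.3899;  ψ=arccos(0.5057)=1.0406;  θ2=γ+ψ≈-0.3492
rotate P by −φ3: (-0.1326, -0.1093, -0.2682)
  A cos θ + B sin θ = C:  0.3426·cos θ + -0.2682·sin θ = -0.2046
  γ=atan2(-0.2682,0.3426)=-0.6641;  ψ=arccos(-0.4703)=2.0604;  θ3=γ+ψ≈1.3963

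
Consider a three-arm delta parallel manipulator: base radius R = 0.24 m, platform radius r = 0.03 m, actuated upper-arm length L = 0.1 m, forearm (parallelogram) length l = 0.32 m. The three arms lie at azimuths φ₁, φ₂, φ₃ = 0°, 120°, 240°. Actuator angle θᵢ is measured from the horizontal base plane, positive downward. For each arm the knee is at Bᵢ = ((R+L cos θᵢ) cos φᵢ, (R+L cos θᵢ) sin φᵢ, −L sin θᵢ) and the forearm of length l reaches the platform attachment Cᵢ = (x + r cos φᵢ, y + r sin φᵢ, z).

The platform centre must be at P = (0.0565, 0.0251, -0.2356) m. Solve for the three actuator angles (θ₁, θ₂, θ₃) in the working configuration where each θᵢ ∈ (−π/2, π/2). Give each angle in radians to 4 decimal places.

θ₁ = 0.3497, θ₂ = 0.9600, θ₃ = 1.3085

rotate P by −φ1: (0.0565, 0.0251, -0.2356)
  A=0.1535, B=-0.2356, C=(l²−L²−A²−y'²−z²)/(2L)=0.0635
  √(A²+B²)=0.2812;  θ1 = -0.9933+1.3430 ≈ 0.3497
arm 2 (φ=120.0°): x'=-0.0065, y'=-0.0615
  A cos θ + B sin θ = C:  0.2165·cos θ + -0.2356·sin θ = -0.0688
  γ=atan2(-0.2356,0.2165)=-0.8276;  ψ=arccos(-0.2151)=1.7876;  θ2=γ+ψ≈0.9600
rotate P by −φ3: (-0.0500, 0.0364, -0.2356)
  e−x'=0.2600;  (l²−L²−(e−x')²−y'²−z²)/2L = -0.1601
  γ=atan2(-0.2356,0.2600)=-0.7362;  ψ=arccos(-0.4564)=2.0447;  θ3=γ+ψ≈1.3085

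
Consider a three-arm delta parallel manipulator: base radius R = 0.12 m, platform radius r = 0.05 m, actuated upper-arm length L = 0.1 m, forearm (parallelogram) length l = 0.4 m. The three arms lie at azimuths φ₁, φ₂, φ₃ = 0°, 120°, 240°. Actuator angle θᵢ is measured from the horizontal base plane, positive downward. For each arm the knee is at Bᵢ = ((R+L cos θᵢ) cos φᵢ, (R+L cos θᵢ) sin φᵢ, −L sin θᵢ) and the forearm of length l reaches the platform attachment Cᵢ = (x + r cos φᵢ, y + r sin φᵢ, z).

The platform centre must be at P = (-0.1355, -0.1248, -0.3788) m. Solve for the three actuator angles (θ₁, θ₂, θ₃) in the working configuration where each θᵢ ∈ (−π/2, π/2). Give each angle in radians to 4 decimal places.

θ₁ = 1.1345, θ₂ = 0.7854, θ₃ = -0.1743

rotate P by −φ1: (-0.1355, -0.1248, -0.3788)
  A=0.2055, B=-0.3788, C=(l²−L²−A²−y'²−z²)/(2L)=-0.2565
  γ=atan2(-0.3788,0.2055)=-1.0737;  ψ=arccos(-0.5951)=2.2082;  θ1=γ+ψ≈1.1345
rotate P by −φ2: (-0.0403, 0.1797, -0.3788)
  e−x'=0.1103;  (l²−L²−(e−x')²−y'²−z²)/2L = -0.1899
  γ=atan2(-0.3788,0.1103)=-1.2874;  ψ=arccos(-0.4812)=2.0728;  θ2=γ+ψ≈0.7854
φ3=240.0° → target in arm frame (0.1758, -0.0549)
  e−x'=-0.1058;  (l²−L²−(e−x')²−y'²−z²)/2L = -0.0385
  θ3 = atan2(B,A) + arccos(C/0.3933) = -0.1743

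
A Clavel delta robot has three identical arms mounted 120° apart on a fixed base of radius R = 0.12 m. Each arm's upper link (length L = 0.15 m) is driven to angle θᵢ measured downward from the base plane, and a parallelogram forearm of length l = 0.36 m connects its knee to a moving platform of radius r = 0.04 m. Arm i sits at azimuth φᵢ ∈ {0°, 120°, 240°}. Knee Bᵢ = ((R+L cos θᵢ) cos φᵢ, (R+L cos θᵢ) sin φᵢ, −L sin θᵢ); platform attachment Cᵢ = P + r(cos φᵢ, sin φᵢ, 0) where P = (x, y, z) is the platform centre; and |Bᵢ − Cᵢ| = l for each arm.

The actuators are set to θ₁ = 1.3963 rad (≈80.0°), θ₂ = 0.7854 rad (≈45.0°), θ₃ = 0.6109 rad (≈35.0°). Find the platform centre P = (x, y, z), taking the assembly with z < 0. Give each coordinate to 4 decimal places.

arm 1 at φ=0.0°: ρ1 = 0.1060;  S1 = (0.1060, 0.0000, -0.1477)
S2 = (0.1861·cos120.0°, 0.1861·sin120.0°, -0.1061) = (-0.0930, 0.1611, -0.1061)
arm 3 at φ=240.0°: ρ3 = 0.2029;  S3 = (-0.1014, -0.1757, -0.0860)
|S₂|²−|S₁|² = 0.0128;  |S₃|²−|S₁|² = 0.0155
linear system: -0.3981x+0.3223y = 0.0128−0.0833z; -0.4150x+-0.3514y = 0.0155−0.1234z
Cramer: x(z) = -0.0347+0.2523z;  y(z) = -0.0031+0.0532z
sphere 1 gives Az²+Bz+C=0 with A=1.0665, B=0.2241, C=-0.0880;  B²−4AC=0.4255;  roots -0.4109, 0.2007;  negative root z = -0.4109
x = -0.1383, y = -0.0250

(-0.1383, -0.0250, -0.4109)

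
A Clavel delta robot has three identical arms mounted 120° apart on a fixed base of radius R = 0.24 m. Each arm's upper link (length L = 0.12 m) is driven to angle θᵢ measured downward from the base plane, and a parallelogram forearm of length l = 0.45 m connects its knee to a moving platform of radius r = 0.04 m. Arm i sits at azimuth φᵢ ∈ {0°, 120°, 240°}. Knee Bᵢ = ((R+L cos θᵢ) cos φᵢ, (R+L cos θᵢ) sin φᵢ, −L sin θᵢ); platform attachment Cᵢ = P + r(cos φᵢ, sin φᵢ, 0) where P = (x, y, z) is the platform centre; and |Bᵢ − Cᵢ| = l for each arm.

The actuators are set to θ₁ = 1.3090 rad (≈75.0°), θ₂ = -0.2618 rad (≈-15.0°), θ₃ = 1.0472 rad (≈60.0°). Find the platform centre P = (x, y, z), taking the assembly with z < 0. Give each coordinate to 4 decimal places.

O1 = (0.2311·cos0.0°, 0.2311·sin0.0°, -0.1159) = (0.2311, 0.0000, -0.1159)
O2 = (0.3159·cos120.0°, 0.3159·sin120.0°, 0.0311) = (-0.1580, 0.2736, 0.0311)
O3 = (0.2600·cos240.0°, 0.2600·sin240.0°, -0.1039) = (-0.1300, -0.2252, -0.1039)
eliminate P² terms by subtracting sphere 1 from 2 and 3
linear system: -0.7780x+0.5472y = 0.0339−0.2939z; -0.7221x+-0.4503y = 0.0116−0.0240z
det = 0.7455;  x = -0.0290+0.1952z,  y = 0.0208+-0.2597z
quadratic in z: (1.1055)z²+(0.1195)z+(-0.1210)=0, √Δ=0.7412 → z ∈ {-0.3893, 0.2812}; z = -0.3893 (taking z<0)
x = -0.1050, y = 0.1219

(-0.1050, 0.1219, -0.3893)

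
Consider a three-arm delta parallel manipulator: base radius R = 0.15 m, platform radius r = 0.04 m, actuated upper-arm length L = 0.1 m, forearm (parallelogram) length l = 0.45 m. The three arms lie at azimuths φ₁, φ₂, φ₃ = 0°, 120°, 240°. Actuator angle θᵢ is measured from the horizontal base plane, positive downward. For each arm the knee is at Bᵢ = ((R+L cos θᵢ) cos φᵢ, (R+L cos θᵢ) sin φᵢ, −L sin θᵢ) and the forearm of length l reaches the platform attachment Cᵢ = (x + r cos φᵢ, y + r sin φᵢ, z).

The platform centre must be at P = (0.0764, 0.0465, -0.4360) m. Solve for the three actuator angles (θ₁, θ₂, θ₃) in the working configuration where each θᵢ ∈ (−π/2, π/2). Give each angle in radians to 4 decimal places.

θ₁ = 0.0871, θ₂ = 0.4358, θ₃ = 0.7849

arm 1 (φ=0.0°): x'=0.0764, y'=0.0465
  A=0.0336, B=-0.4360, C=(l²−L²−A²−y'²−z²)/(2L)=-0.0044
  √(A²+B²)=0.4373;  θ1 = -1.4939+1.5809 ≈ 0.0871
arm 2 (φ=120.0°): x'=0.0021, y'=-0.0894
  e−x'=0.1079;  (l²−L²−(e−x')²−y'²−z²)/2L = -0.0862
  θ2 = atan2(B,A) + arccos(C/0.4492) = 0.4358
rotate P by −φ3: (-0.0785, 0.0429, -0.4360)
  A=0.1885, B=-0.4360, C=(l²−L²−A²−y'²−z²)/(2L)=-0.1748
  γ=atan2(-0.4360,0.1885)=-1.1628;  ψ=arccos(-0.3680)=1.9476;  θ3=γ+ψ≈0.7849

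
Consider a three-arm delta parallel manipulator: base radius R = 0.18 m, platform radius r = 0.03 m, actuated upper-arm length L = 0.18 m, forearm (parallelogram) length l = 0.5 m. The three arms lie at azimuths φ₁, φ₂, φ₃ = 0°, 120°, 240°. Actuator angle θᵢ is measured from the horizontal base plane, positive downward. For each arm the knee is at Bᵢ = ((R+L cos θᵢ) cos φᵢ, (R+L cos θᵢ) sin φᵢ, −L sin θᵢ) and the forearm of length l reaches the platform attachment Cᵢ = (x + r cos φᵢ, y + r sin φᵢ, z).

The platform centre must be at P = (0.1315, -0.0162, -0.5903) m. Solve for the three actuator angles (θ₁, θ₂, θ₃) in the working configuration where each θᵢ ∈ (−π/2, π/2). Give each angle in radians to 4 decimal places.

θ₁ = 0.6979, θ₂ = 1.3957, θ₃ = 1.3086

arm 1 (φ=0.0°): x'=0.1315, y'=-0.0162
  A cos θ + B sin θ = C:  0.0185·cos θ + -0.5903·sin θ = -0.3652
  θ1 = atan2(B,A) + arccos(C/0.5906) = 0.6979
rotate P by −φ2: (-0.0798, -0.1058, -0.5903)
  A=0.2298, B=-0.5903, C=(l²−L²−A²−y'²−z²)/(2L)=-0.5412
  √(A²+B²)=0.6334;  θ2 = -1.1996+2.5952 ≈ 1.3957
arm 3 (φ=240.0°): x'=-0.0517, y'=0.1220
  A cos θ + B sin θ = C:  0.2017·cos θ + -0.5903·sin θ = -0.5178
  √(A²+B²)=0.6238;  θ3 = -1.2415+2.5501 ≈ 1.3086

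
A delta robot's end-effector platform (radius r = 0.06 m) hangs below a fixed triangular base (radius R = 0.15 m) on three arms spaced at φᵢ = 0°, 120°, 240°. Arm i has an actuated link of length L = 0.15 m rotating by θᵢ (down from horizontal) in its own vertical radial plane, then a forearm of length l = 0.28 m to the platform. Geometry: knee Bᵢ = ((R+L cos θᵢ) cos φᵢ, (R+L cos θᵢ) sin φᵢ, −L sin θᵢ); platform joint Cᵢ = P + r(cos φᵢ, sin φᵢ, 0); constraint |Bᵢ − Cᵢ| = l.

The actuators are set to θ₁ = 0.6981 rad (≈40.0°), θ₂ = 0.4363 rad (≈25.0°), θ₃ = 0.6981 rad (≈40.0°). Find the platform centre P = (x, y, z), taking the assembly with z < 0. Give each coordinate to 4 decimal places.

(-0.0162, 0.0281, -0.2658)

arm 1 at φ=0.0°: e+L cos θ1 = 0.2049;  centre 1 = (0.2049, 0.0000, -0.0964)
φ2=120.0°: virtual centre (-0.1130, 0.1957, -0.0634), radius l
φ3=240.0°: virtual centre (-0.1025, -0.1775, -0.0964), radius l
eliminate P² terms by subtracting sphere 1 from 2 and 3
[-0.6358 0.3914 0.0661]·P = 0.0038;  [-0.6147 -0.3549 0.0000]·P = 0.0000
det = 0.4662;  x = -0.0029+0.0503z,  y = 0.0050+-0.0871z
sphere 1 gives Az²+Bz+C=0 with A=1.0101, B=0.1711, C=-0.0259;  B²−4AC=0.1339;  roots -0.2658, 0.0965;  negative root z = -0.2658
x = -0.0162, y = 0.0281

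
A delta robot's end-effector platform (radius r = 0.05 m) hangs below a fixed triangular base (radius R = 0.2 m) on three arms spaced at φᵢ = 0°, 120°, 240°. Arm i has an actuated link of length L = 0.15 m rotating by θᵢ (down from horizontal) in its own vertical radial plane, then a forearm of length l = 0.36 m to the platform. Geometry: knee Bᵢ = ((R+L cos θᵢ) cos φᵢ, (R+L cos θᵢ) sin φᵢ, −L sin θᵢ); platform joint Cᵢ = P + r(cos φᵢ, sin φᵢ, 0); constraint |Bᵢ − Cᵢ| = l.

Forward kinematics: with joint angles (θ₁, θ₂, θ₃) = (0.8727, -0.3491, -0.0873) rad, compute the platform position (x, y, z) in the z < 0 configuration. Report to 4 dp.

φ1=0.0°: virtual centre (0.2464, 0.0000, -0.1149), radius l
φ2=120.0°: virtual centre (-0.1455, 0.2520, 0.0513), radius l
O3 = (0.2994·cos240.0°, 0.2994·sin240.0°, 0.0131) = (-0.1497, -0.2593, 0.0131)
eliminate P² terms by subtracting sphere 1 from 2 and 3
plane₁₂: -0.7838x+0.5039y+0.3324z = 0.0134
det = 0.8057;  x = -0.0185+0.3741z,  y = -0.0023+-0.0779z
into |P−O₁|² = l²: 1.1460z² + 0.0320z + -0.0462 = 0;  Δ = 0.2127;  z = -0.2152 or 0.1873 → z<0 root = -0.2152
x = -0.0990, y = 0.0144

(-0.0990, 0.0144, -0.2152)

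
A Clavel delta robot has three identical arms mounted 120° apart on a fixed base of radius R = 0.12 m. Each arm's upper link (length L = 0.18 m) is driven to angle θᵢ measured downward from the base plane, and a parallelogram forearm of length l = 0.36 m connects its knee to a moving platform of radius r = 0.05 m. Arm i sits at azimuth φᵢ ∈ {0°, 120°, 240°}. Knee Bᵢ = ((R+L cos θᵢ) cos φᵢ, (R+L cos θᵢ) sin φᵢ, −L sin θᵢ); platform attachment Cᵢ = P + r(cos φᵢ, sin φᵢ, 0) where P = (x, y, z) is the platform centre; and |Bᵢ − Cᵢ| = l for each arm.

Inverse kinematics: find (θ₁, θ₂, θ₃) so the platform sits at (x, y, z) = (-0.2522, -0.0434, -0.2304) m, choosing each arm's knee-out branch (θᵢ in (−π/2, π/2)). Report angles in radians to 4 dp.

arm 1 (φ=0.0°): x'=-0.2522, y'=-0.0434
  A=0.3222, B=-0.2304, C=(l²−L²−A²−y'²−z²)/(2L)=-0.1711
  √(A²+B²)=0.3961;  θ1 = -0.6208+2.0173 ≈ 1.3966
φ2=120.0° → target in arm frame (0.0885, 0.2401)
  A cos θ + B sin θ = C:  -0.0185·cos θ + -0.2304·sin θ = -0.0386
  θ2 = atan2(B,A) + arccos(C/0.2311) = 0.0874
rotate P by −φ3: (0.1637, -0.1967, -0.2304)
  A=-0.0937, B=-0.2304, C=(l²−L²−A²−y'²−z²)/(2L)=-0.0093
  θ3 = atan2(B,A) + arccos(C/0.2487) = -0.3487

θ₁ = 1.3966, θ₂ = 0.0874, θ₃ = -0.3487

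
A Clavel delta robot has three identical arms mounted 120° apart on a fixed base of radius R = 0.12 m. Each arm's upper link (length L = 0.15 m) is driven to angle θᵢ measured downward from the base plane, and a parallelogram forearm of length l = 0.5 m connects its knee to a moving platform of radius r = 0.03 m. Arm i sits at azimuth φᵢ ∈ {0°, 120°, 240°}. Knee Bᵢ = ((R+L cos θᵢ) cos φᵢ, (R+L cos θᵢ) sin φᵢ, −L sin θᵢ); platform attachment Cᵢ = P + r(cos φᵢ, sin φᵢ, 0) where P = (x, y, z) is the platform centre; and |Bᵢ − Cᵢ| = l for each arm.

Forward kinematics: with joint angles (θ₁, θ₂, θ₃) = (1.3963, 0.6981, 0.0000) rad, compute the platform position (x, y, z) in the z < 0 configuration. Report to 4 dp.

(-0.2428, -0.1162, -0.4760)

S1 = (0.1160·cos0.0°, 0.1160·sin0.0°, -0.1477) = (0.1160, 0.0000, -0.1477)
arm 2 at φ=120.0°: e+L cos θ2 = 0.2049;  S2 = (-0.1025, 0.1775, -0.0964)
S3 = (0.2400·cos240.0°, 0.2400·sin240.0°, 0.0000) = (-0.1200, -0.2078, 0.0000)
|S₂|²−|S₁|² = 0.0160;  |S₃|²−|S₁|² = 0.0223
linear system: -0.4370x+0.3549y = 0.0160−0.1026z; -0.4721x+-0.4157y = 0.0223−0.2954z
Cramer: x(z) = -0.0417+0.4224z;  y(z) = -0.0063+0.2310z
sphere 1 gives Az²+Bz+C=0 with A=1.2318, B=0.1592, C=-0.2032;  B²−4AC=1.0268;  roots -0.4760, 0.3467;  negative root z = -0.4760
x = -0.2428, y = -0.1162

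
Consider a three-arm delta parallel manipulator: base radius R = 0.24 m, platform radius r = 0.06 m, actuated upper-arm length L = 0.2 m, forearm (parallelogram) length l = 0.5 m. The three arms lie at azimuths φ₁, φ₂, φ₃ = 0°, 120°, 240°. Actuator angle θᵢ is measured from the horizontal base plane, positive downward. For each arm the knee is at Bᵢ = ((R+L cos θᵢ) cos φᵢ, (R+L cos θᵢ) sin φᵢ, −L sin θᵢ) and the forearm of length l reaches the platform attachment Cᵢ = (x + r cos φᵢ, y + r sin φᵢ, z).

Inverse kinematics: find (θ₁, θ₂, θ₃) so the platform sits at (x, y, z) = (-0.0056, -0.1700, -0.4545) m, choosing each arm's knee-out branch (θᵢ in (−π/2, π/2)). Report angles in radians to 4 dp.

θ₁ = 0.6978, θ₂ = 1.1343, θ₃ = 0.0872

rotate P by −φ1: (-0.0056, -0.1700, -0.4545)
  e−x'=0.1856;  (l²−L²−(e−x')²−y'²−z²)/2L = -0.1498
  θ1 = atan2(B,A) + arccos(C/0.4909) = 0.6978
φ2=120.0° → target in arm frame (-0.1444, 0.0898)
  A=0.3244, B=-0.4545, C=(l²−L²−A²−y'²−z²)/(2L)=-0.2747
  θ2 = atan2(B,A) + arccos(C/0.5584) = 1.1343
φ3=240.0° → target in arm frame (0.1500, 0.0802)
  e−x'=0.0300;  (l²−L²−(e−x')²−y'²−z²)/2L = -0.0097
  √(A²+B²)=0.4555;  θ3 = -1.5049+1.5922 ≈ 0.0872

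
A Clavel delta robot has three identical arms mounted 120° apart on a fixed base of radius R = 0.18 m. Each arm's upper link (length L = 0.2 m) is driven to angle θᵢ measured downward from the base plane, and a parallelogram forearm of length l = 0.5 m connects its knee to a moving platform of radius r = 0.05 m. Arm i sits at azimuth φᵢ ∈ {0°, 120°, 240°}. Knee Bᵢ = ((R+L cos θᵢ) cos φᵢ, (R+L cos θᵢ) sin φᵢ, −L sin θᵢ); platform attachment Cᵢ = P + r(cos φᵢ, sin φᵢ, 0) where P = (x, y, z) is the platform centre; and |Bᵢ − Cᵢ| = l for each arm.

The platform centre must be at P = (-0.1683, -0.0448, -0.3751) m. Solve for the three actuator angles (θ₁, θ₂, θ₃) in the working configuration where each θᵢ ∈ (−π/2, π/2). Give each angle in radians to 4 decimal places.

φ1=0.0° → target in arm frame (-0.1683, -0.0448)
  e−x'=0.2983;  (l²−L²−(e−x')²−y'²−z²)/2L = -0.0542
  θ1 = atan2(B,A) + arccos(C/0.4793) = 0.7852
rotate P by −φ2: (0.0454, 0.1682, -0.3751)
  A=0.0846, B=-0.3751, C=(l²−L²−A²−y'²−z²)/(2L)=0.0846
  θ2 = atan2(B,A) + arccos(C/0.3845) = 0.0000
rotate P by −φ3: (0.1229, -0.1234, -0.3751)
  A cos θ + B sin θ = C:  0.0071·cos θ + -0.3751·sin θ = 0.1351
  γ=atan2(-0.3751,0.0071)=-1.5520;  ψ=arccos(0.3601)=1.2025;  θ3=γ+ψ≈-0.3495

θ₁ = 0.7852, θ₂ = 0.0000, θ₃ = -0.3495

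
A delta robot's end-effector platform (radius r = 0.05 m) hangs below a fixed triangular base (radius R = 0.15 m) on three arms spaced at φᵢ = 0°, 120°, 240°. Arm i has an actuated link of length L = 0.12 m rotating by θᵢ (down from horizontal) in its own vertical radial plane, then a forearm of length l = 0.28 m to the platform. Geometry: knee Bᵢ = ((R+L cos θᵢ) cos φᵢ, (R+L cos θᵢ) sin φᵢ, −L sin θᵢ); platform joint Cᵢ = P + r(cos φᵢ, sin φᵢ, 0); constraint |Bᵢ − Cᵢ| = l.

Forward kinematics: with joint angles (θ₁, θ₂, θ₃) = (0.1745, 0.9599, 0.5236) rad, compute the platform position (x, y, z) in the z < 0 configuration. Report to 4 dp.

(0.0585, -0.0433, -0.2468)

O1 = (0.2182·cos0.0°, 0.2182·sin0.0°, -0.0208) = (0.2182, 0.0000, -0.0208)
arm 2 at φ=120.0°: ρ2 = 0.1688;  O2 = (-0.0844, 0.1462, -0.0983)
O3 = (0.2039·cos240.0°, 0.2039·sin240.0°, -0.0600) = (-0.1020, -0.1766, -0.0600)
subtract pairs → two planes through P
linear system: -0.6052x+0.2924y = -0.0099−-0.1549z; -0.6403x+-0.3532y = -0.0029−-0.0783z
Cramer: x(z) = 0.0108-0.1936z;  y(z) = -0.0115+0.1292z
sphere 1 gives Az²+Bz+C=0 with A=1.0542, B=0.1190, C=-0.0348;  B²−4AC=0.1610;  roots -0.2468, 0.1339;  negative root z = -0.2468
x = 0.0585, y = -0.0433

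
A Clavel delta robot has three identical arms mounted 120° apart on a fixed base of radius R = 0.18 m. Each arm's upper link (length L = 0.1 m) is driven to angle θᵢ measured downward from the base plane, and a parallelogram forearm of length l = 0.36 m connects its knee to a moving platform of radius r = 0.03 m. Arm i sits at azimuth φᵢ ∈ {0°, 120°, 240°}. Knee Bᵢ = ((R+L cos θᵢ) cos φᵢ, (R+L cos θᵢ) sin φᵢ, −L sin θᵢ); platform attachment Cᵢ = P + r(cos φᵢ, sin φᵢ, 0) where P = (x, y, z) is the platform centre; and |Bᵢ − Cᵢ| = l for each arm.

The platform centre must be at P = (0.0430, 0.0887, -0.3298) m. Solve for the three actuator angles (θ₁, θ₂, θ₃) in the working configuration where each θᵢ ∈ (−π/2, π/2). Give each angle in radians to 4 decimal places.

arm 1 (φ=0.0°): x'=0.0430, y'=0.0887
  A=0.1070, B=-0.3298, C=(l²−L²−A²−y'²−z²)/(2L)=-0.0424
  γ=atan2(-0.3298,0.1070)=-1.2571;  ψ=arccos(-0.1224)=1.6935;  θ1=γ+ψ≈0.4364
rotate P by −φ2: (0.0553, -0.0816, -0.3298)
  e−x'=0.0947;  (l²−L²−(e−x')²−y'²−z²)/2L = -0.0239
  √(A²+B²)=0.3431;  θ2 = -1.2912+1.6407 ≈ 0.3494
rotate P by −φ3: (-0.0983, -0.0071, -0.3298)
  A=0.2483, B=-0.3298, C=(l²−L²−A²−y'²−z²)/(2L)=-0.2544
  θ3 = atan2(B,A) + arccos(C/0.4128) = 1.3093

θ₁ = 0.4364, θ₂ = 0.3494, θ₃ = 1.3093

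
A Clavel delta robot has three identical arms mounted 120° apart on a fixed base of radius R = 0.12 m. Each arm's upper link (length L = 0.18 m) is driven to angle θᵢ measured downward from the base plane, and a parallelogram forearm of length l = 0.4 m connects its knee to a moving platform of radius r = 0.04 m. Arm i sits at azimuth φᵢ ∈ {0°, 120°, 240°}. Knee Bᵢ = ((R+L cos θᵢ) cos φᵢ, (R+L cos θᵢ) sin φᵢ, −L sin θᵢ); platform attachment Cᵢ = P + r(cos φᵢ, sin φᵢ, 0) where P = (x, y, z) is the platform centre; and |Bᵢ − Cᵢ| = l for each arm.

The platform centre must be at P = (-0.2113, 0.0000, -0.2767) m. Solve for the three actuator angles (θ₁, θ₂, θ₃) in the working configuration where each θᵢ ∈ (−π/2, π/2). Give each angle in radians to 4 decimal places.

θ₁ = 1.0471, θ₂ = -0.2621, θ₃ = -0.2621

rotate P by −φ1: (-0.2113, 0.0000, -0.2767)
  A cos θ + B sin θ = C:  0.2913·cos θ + -0.2767·sin θ = -0.0939
  θ1 = atan2(B,A) + arccos(C/0.4018) = 1.0471
arm 2 (φ=120.0°): x'=0.1056, y'=0.1830
  A=-0.0256, B=-0.2767, C=(l²−L²−A²−y'²−z²)/(2L)=0.0469
  √(A²+B²)=0.2779;  θ2 = -1.6632+1.4011 ≈ -0.2621
φ3=240.0° → target in arm frame (0.1057, -0.1830)
  A=-0.0257, B=-0.2767, C=(l²−L²−A²−y'²−z²)/(2L)=0.0469
  θ3 = atan2(B,A) + arccos(C/0.2779) = -0.2621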